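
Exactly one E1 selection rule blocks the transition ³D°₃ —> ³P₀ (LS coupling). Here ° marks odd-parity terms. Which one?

ΔS = 0: S: 1 → 1 — satisfied.
Parity must change: odd → even — satisfied.
ΔL = 0, ±1 (not L=0↔0): L: 2 → 1, ΔL = -1 — satisfied.
ΔJ = 0, ±1 (not J=0↔0): J: 3 → 0, ΔJ = -3 — violated.

the ΔJ = 0, ±1 rule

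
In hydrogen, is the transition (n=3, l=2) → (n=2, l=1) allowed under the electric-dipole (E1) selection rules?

allowed

l: 2 → 1 (Δl = -1). Δl = ±1 ok.
All E1 selection rules are satisfied.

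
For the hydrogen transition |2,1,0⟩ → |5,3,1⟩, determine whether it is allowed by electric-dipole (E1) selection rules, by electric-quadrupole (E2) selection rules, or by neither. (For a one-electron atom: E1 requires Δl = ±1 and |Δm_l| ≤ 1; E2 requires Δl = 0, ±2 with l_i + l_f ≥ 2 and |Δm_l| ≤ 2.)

Δl = 3 − 1 = +2; l_i + l_f = 4.
Δm_l = +1.
E1 (Δl = ±1, |Δm_l| ≤ 1): not satisfied.
E2 (Δl = 0,±2, l_i+l_f ≥ 2, |Δm_l| ≤ 2): satisfied.

E2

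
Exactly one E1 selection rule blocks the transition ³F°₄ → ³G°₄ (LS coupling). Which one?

Reading off the term symbols: S 1→1, L 3→4, J 4→4, parity odd→odd.
Parity must change: odd → odd — fails.
ΔS = 0: S: 1 → 1 — passes.
ΔL = 0, ±1 (not L=0↔0): L: 3 → 4, ΔL = +1 — passes.
ΔJ = 0, ±1 (not J=0↔0): J: 4 → 4, ΔJ = +0 — passes.

parity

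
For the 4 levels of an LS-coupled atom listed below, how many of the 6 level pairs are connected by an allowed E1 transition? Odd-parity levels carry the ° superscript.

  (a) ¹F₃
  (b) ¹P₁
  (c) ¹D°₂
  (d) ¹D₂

(a)–(b): forbidden (parity, ΔL, ΔJ).
(a)–(c): allowed.
(a)–(d): forbidden (parity).
(b)–(c): allowed.
(b)–(d): forbidden (parity).
(c)–(d): allowed.
Allowed pairs: 3 of 6.

3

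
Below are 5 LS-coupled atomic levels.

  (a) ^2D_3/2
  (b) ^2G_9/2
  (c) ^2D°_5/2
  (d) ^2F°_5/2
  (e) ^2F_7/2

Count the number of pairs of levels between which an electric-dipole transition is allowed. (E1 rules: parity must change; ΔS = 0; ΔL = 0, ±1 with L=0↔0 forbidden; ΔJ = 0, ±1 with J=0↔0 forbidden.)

4

(a)–(b): forbidden (parity, ΔL, ΔJ).
(a)–(c): allowed.
(a)–(d): allowed.
(a)–(e): forbidden (parity, ΔJ).
(b)–(c): forbidden (ΔL, ΔJ).
(b)–(d): forbidden (ΔJ).
(b)–(e): forbidden (parity).
(c)–(d): forbidden (parity).
(c)–(e): allowed.
(d)–(e): allowed.
Allowed pairs: 4 of 10.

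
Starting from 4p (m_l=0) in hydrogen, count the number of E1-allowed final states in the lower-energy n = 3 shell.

E1 requires Δl = ±1, so l_f ∈ {0, 2}; with 0 ≤ l_f ≤ n_f−1 = 2, the allowed l_f values are {0, 2}.
For l_f = 0: m_f ∈ {m_i−1, m_i, m_i+1} ∩ [−0, 0] = {0} → 1 state.
For l_f = 2: m_f ∈ {m_i−1, m_i, m_i+1} ∩ [−2, 2] = {-1, 0, 1} → 3 states.
Total: 4.

4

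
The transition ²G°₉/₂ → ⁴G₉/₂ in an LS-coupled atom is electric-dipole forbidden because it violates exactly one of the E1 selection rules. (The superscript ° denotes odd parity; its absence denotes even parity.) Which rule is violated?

the ΔS = 0 rule

Parity must change: odd → even — ✓.
ΔS = 0: S: 1/2 → 3/2 — ✗.
ΔL = 0, ±1 (not L=0↔0): L: 4 → 4, ΔL = +0 — ✓.
ΔJ = 0, ±1 (not J=0↔0): J: 9/2 → 9/2, ΔJ = +0 — ✓.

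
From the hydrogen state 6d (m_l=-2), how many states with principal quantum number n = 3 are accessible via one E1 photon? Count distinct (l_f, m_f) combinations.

E1 requires Δl = ±1, so l_f ∈ {1, 3}; with 0 ≤ l_f ≤ n_f−1 = 2, the allowed l_f values are {1}.
For l_f = 1: m_f ∈ {m_i−1, m_i, m_i+1} ∩ [−1, 1] = {-1} → 1 state.
Total: 1.

1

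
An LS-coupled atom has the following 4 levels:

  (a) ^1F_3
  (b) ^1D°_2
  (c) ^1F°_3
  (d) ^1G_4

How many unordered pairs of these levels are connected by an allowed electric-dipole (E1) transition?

(a)–(b): allowed.
(a)–(c): allowed.
(a)–(d): forbidden (parity).
(b)–(c): forbidden (parity).
(b)–(d): forbidden (ΔL, ΔJ).
(c)–(d): allowed.
Allowed pairs: 3 of 6.

3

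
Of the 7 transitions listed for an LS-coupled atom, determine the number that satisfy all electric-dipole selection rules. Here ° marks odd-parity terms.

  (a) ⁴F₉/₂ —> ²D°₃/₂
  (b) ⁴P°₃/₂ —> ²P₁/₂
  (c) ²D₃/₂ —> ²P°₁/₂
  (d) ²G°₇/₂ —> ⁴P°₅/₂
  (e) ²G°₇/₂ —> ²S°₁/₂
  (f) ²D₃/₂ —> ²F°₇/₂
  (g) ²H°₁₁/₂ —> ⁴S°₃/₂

1

(a) forbidden (ΔS, ΔJ fail)
(b) forbidden (ΔS fails)
(c) allowed
(d) forbidden (parity, ΔS, ΔL fail)
(e) forbidden (parity, ΔL, ΔJ fail)
(f) forbidden (ΔJ fails)
(g) forbidden (parity, ΔS, ΔL, ΔJ fail)
Total allowed: 1 of 7.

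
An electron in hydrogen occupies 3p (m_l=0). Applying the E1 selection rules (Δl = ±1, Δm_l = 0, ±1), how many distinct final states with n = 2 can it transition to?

E1 requires Δl = ±1, so l_f ∈ {0, 2}; with 0 ≤ l_f ≤ n_f−1 = 1, the allowed l_f values are {0}.
For l_f = 0: m_f ∈ {m_i−1, m_i, m_i+1} ∩ [−0, 0] = {0} → 1 state.
Total: 1.

1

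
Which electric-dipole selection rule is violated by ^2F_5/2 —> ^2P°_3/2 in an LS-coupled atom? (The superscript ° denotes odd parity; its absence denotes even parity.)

the ΔL = 0, ±1 rule

Initial level: S=1/2, L=3, J=5/2, parity even. Final level: S=1/2, L=1, J=3/2, parity odd.
Parity must change: even → odd — passes.
ΔS = 0: S: 1/2 → 1/2 — passes.
ΔL = 0, ±1 (not L=0↔0): L: 3 → 1, ΔL = -2 — fails.
ΔJ = 0, ±1 (not J=0↔0): J: 5/2 → 3/2, ΔJ = -1 — passes.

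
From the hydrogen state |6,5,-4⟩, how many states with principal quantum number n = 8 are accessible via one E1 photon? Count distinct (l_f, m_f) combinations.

5

E1 requires Δl = ±1, so l_f ∈ {4, 6}; with 0 ≤ l_f ≤ n_f−1 = 7, the allowed l_f values are {4, 6}.
For l_f = 4: m_f ∈ {m_i−1, m_i, m_i+1} ∩ [−4, 4] = {-4, -3} → 2 states.
For l_f = 6: m_f ∈ {m_i−1, m_i, m_i+1} ∩ [−6, 6] = {-5, -4, -3} → 3 states.
Total: 5.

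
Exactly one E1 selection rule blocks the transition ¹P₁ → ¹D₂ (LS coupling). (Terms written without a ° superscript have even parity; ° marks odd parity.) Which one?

parity

Reading off the term symbols: S 0→0, L 1→2, J 1→2, parity even→even.
Parity must change: even → even — fails.
ΔS = 0: S: 0 → 0 — ok.
ΔL = 0, ±1 (not L=0↔0): L: 1 → 2, ΔL = +1 — ok.
ΔJ = 0, ±1 (not J=0↔0): J: 1 → 2, ΔJ = +1 — ok.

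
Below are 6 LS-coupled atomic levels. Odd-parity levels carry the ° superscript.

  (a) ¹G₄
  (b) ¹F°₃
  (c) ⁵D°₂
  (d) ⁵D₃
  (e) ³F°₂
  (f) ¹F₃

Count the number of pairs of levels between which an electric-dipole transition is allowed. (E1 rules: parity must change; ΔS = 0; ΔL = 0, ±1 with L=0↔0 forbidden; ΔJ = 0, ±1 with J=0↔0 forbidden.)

3

(a)–(b): allowed.
(a)–(c): forbidden (ΔS, ΔL, ΔJ).
(a)–(d): forbidden (parity, ΔS, ΔL).
(a)–(e): forbidden (ΔS, ΔJ).
(a)–(f): forbidden (parity).
(b)–(c): forbidden (parity, ΔS).
(b)–(d): forbidden (ΔS).
(b)–(e): forbidden (parity, ΔS).
(b)–(f): allowed.
(c)–(d): allowed.
(c)–(e): forbidden (parity, ΔS).
(c)–(f): forbidden (ΔS).
(d)–(e): forbidden (ΔS).
(d)–(f): forbidden (parity, ΔS).
(e)–(f): forbidden (ΔS).
Allowed pairs: 3 of 15.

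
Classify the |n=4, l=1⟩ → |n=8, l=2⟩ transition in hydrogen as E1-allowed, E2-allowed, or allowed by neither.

Δl = 2 − 1 = +1; l_i + l_f = 3.
E1 (Δl = ±1): satisfied.
E2 (Δl = 0,±2, l_i+l_f ≥ 2): not satisfied.

E1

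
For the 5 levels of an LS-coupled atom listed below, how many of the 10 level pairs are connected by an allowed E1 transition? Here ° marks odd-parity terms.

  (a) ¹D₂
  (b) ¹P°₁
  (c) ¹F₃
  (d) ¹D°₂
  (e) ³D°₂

3

(a)–(b): allowed.
(a)–(c): forbidden (parity).
(a)–(d): allowed.
(a)–(e): forbidden (ΔS).
(b)–(c): forbidden (ΔL, ΔJ).
(b)–(d): forbidden (parity).
(b)–(e): forbidden (parity, ΔS).
(c)–(d): allowed.
(c)–(e): forbidden (ΔS).
(d)–(e): forbidden (parity, ΔS).
Allowed pairs: 3 of 10.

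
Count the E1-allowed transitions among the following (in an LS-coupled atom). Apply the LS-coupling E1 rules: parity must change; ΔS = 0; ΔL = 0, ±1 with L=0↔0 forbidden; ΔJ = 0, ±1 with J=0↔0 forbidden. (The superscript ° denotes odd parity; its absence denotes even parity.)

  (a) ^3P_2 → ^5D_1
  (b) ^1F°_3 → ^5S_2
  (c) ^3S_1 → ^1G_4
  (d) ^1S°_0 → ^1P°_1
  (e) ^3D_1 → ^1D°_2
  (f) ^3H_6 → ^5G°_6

(a) forbidden (parity, ΔS fail)
(b) forbidden (ΔS, ΔL fail)
(c) forbidden (parity, ΔS, ΔL, ΔJ fail)
(d) forbidden (parity fails)
(e) forbidden (ΔS fails)
(f) forbidden (ΔS fails)
Total allowed: 0 of 6.

0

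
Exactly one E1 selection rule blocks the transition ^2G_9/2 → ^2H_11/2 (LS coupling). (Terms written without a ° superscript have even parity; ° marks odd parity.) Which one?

parity

Parity must change: even → even — fails.
ΔS = 0: S: 1/2 → 1/2 — passes.
ΔL = 0, ±1 (not L=0↔0): L: 4 → 5, ΔL = +1 — passes.
ΔJ = 0, ±1 (not J=0↔0): J: 9/2 → 11/2, ΔJ = +1 — passes.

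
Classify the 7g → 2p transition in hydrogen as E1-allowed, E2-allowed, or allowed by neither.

neither

Δl = 1 − 4 = -3; l_i + l_f = 5.
E1 (Δl = ±1): not satisfied.
E2 (Δl = 0,±2, l_i+l_f ≥ 2): not satisfied.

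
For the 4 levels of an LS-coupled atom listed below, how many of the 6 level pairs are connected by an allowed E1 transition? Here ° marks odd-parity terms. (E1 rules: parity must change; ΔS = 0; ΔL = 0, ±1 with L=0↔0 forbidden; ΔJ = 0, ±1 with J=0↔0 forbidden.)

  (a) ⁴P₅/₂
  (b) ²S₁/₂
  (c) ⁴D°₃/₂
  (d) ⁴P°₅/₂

2

(a)–(b): forbidden (parity, ΔS, ΔJ).
(a)–(c): allowed.
(a)–(d): allowed.
(b)–(c): forbidden (ΔS, ΔL).
(b)–(d): forbidden (ΔS, ΔJ).
(c)–(d): forbidden (parity).
Allowed pairs: 2 of 6.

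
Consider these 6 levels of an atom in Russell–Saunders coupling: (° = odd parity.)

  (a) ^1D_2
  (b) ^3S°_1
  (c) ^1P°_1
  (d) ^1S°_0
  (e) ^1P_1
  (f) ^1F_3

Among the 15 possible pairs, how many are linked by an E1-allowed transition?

(a)–(b): forbidden (ΔS, ΔL).
(a)–(c): allowed.
(a)–(d): forbidden (ΔL, ΔJ).
(a)–(e): forbidden (parity).
(a)–(f): forbidden (parity).
(b)–(c): forbidden (parity, ΔS).
(b)–(d): forbidden (parity, ΔS, ΔL).
(b)–(e): forbidden (ΔS).
(b)–(f): forbidden (ΔS, ΔL, ΔJ).
(c)–(d): forbidden (parity).
(c)–(e): allowed.
(c)–(f): forbidden (ΔL, ΔJ).
(d)–(e): allowed.
(d)–(f): forbidden (ΔL, ΔJ).
(e)–(f): forbidden (parity, ΔL, ΔJ).
Allowed pairs: 3 of 15.

3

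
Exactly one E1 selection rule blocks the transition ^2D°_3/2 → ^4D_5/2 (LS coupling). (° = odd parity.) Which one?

Parity must change: odd → even — ok.
ΔS = 0: S: 1/2 → 3/2 — fails.
ΔL = 0, ±1 (not L=0↔0): L: 2 → 2, ΔL = +0 — ok.
ΔJ = 0, ±1 (not J=0↔0): J: 3/2 → 5/2, ΔJ = +1 — ok.

the ΔS = 0 rule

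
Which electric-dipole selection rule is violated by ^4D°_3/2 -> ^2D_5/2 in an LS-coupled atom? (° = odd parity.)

the ΔS = 0 rule

Reading off the term symbols: S 3/2→1/2, L 2→2, J 3/2→5/2, parity odd→even.
Parity must change: odd → even — satisfied.
ΔS = 0: S: 3/2 → 1/2 — violated.
ΔJ = 0, ±1 (not J=0↔0): J: 3/2 → 5/2, ΔJ = +1 — satisfied.
ΔL = 0, ±1 (not L=0↔0): L: 2 → 2, ΔL = +0 — satisfied.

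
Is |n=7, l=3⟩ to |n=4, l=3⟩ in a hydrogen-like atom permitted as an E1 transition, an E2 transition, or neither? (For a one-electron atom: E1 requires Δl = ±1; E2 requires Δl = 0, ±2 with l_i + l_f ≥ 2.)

Δl = 3 − 3 = +0; l_i + l_f = 6.
E1 (Δl = ±1): not satisfied.
E2 (Δl = 0,±2, l_i+l_f ≥ 2): satisfied.

E2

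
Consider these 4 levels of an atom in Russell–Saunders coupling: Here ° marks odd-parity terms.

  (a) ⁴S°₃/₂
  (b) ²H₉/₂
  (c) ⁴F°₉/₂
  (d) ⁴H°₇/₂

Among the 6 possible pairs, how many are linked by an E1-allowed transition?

(a)–(b): forbidden (ΔS, ΔL, ΔJ).
(a)–(c): forbidden (parity, ΔL, ΔJ).
(a)–(d): forbidden (parity, ΔL, ΔJ).
(b)–(c): forbidden (ΔS, ΔL).
(b)–(d): forbidden (ΔS).
(c)–(d): forbidden (parity, ΔL).
Allowed pairs: 0 of 6.

0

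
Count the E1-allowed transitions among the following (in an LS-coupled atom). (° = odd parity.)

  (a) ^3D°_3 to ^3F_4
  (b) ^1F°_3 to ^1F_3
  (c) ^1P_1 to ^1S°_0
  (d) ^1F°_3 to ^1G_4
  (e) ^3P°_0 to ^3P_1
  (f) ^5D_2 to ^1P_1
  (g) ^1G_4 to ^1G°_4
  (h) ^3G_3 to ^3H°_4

7

(a) allowed
(b) allowed
(c) allowed
(d) allowed
(e) allowed
(f) forbidden (parity, ΔS fail)
(g) allowed
(h) allowed
Total allowed: 7 of 8.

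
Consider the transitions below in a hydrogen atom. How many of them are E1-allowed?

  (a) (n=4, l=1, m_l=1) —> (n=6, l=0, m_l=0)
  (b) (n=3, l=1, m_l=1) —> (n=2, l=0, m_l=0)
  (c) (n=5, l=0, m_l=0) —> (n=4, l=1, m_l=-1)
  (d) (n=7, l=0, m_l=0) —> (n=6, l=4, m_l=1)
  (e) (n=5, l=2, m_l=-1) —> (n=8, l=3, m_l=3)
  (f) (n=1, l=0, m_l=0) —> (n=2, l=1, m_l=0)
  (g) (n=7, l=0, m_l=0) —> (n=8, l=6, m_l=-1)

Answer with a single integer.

4

(a) allowed
(b) allowed
(c) allowed
(d) forbidden — Δl = +4 (E1 requires Δl = ±1)
(e) forbidden — Δm_l = +4 (E1 requires Δm_l = 0, ±1)
(f) allowed
(g) forbidden — Δl = +6 (E1 requires Δl = ±1)
Total allowed: 4 of 7.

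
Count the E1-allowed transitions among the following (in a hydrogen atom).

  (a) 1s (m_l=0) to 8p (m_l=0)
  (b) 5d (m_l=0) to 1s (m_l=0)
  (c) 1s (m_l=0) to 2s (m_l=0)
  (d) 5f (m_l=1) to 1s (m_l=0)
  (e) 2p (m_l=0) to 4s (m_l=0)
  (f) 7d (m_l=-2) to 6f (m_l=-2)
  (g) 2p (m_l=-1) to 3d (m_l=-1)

(a) allowed
(b) forbidden — Δl = -2 (E1 requires Δl = ±1)
(c) forbidden — Δl = +0 (E1 requires Δl = ±1)
(d) forbidden — Δl = -3 (E1 requires Δl = ±1)
(e) allowed
(f) allowed
(g) allowed
Total allowed: 4 of 7.

4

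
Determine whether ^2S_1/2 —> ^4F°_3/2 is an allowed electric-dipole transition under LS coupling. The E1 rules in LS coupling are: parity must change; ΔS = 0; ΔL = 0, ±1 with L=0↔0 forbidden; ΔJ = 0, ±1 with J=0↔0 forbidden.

Reading off the term symbols: S 1/2→3/2, L 0→3, J 1/2→3/2, parity even→odd.
Parity must change: even → odd — satisfied.
ΔS = 0: S: 1/2 → 3/2 — violated.
ΔL = 0, ±1 (not L=0↔0): L: 0 → 3, ΔL = +3 — violated.
ΔJ = 0, ±1 (not J=0↔0): J: 1/2 → 3/2, ΔJ = +1 — satisfied.
Rule(s) violated: ΔS, ΔL.

forbidden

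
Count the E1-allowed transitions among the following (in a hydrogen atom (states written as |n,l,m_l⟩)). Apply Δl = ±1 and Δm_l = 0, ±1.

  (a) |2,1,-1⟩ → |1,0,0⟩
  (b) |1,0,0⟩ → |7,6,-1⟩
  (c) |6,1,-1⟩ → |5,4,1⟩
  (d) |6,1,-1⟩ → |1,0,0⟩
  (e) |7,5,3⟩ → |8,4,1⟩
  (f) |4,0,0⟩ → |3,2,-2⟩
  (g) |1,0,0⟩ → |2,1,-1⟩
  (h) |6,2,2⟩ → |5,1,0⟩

3

(a) allowed
(b) forbidden — Δl = +6 (E1 requires Δl = ±1)
(c) forbidden — Δl = +3 (E1 requires Δl = ±1); Δm_l = +2 (E1 requires Δm_l = 0, ±1)
(d) allowed
(e) forbidden — Δm_l = -2 (E1 requires Δm_l = 0, ±1)
(f) forbidden — Δl = +2 (E1 requires Δl = ±1); Δm_l = -2 (E1 requires Δm_l = 0, ±1)
(g) allowed
(h) forbidden — Δm_l = -2 (E1 requires Δm_l = 0, ±1)
Total allowed: 3 of 8.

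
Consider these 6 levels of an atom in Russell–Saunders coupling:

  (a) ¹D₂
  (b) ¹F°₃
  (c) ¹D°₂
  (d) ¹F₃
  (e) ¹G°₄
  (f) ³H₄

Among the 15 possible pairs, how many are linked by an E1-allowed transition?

(a)–(b): allowed.
(a)–(c): allowed.
(a)–(d): forbidden (parity).
(a)–(e): forbidden (ΔL, ΔJ).
(a)–(f): forbidden (parity, ΔS, ΔL, ΔJ).
(b)–(c): forbidden (parity).
(b)–(d): allowed.
(b)–(e): forbidden (parity).
(b)–(f): forbidden (ΔS, ΔL).
(c)–(d): allowed.
(c)–(e): forbidden (parity, ΔL, ΔJ).
(c)–(f): forbidden (ΔS, ΔL, ΔJ).
(d)–(e): allowed.
(d)–(f): forbidden (parity, ΔS, ΔL).
(e)–(f): forbidden (ΔS).
Allowed pairs: 5 of 15.

5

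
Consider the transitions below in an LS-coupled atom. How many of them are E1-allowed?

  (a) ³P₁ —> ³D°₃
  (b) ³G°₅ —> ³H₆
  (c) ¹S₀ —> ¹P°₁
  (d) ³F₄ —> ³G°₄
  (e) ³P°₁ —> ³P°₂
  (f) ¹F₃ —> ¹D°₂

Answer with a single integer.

4

(a) forbidden (ΔJ fails)
(b) allowed
(c) allowed
(d) allowed
(e) forbidden (parity fails)
(f) allowed
Total allowed: 4 of 6.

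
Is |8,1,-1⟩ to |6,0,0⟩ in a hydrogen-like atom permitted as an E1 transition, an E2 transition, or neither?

E1

Δl = 0 − 1 = -1; l_i + l_f = 1.
Δm_l = +1.
E1 (Δl = ±1, |Δm_l| ≤ 1): satisfied.
E2 (Δl = 0,±2, l_i+l_f ≥ 2, |Δm_l| ≤ 2): not satisfied.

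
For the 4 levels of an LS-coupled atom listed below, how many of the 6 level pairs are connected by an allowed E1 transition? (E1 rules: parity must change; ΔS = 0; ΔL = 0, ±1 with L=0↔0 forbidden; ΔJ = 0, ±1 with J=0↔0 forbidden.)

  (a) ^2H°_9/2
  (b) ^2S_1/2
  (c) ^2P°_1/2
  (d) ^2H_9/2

2

(a)–(b): forbidden (ΔL, ΔJ).
(a)–(c): forbidden (parity, ΔL, ΔJ).
(a)–(d): allowed.
(b)–(c): allowed.
(b)–(d): forbidden (parity, ΔL, ΔJ).
(c)–(d): forbidden (ΔL, ΔJ).
Allowed pairs: 2 of 6.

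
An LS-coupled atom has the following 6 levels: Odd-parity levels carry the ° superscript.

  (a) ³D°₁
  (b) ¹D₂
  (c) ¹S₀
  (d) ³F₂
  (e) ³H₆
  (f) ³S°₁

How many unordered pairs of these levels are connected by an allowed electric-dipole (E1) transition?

(a)–(b): forbidden (ΔS).
(a)–(c): forbidden (ΔS, ΔL).
(a)–(d): allowed.
(a)–(e): forbidden (ΔL, ΔJ).
(a)–(f): forbidden (parity, ΔL).
(b)–(c): forbidden (parity, ΔL, ΔJ).
(b)–(d): forbidden (parity, ΔS).
(b)–(e): forbidden (parity, ΔS, ΔL, ΔJ).
(b)–(f): forbidden (ΔS, ΔL).
(c)–(d): forbidden (parity, ΔS, ΔL, ΔJ).
(c)–(e): forbidden (parity, ΔS, ΔL, ΔJ).
(c)–(f): forbidden (ΔS, ΔL).
(d)–(e): forbidden (parity, ΔL, ΔJ).
(d)–(f): forbidden (ΔL).
(e)–(f): forbidden (ΔL, ΔJ).
Allowed pairs: 1 of 15.

1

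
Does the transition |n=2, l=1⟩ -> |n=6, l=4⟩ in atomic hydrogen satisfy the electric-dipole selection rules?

forbidden

Δl = 4 − 1 = +3; the E1 rule Δl = ±1 is fails.
The transition is electric-dipole forbidden.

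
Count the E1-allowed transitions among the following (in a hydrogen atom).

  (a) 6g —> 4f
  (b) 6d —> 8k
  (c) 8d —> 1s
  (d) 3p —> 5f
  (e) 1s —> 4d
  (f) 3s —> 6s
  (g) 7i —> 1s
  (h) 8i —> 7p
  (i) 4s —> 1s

1

(a) allowed
(b) forbidden — Δl = +5 (E1 requires Δl = ±1)
(c) forbidden — Δl = -2 (E1 requires Δl = ±1)
(d) forbidden — Δl = +2 (E1 requires Δl = ±1)
(e) forbidden — Δl = +2 (E1 requires Δl = ±1)
(f) forbidden — Δl = +0 (E1 requires Δl = ±1)
(g) forbidden — Δl = -6 (E1 requires Δl = ±1)
(h) forbidden — Δl = -5 (E1 requires Δl = ±1)
(i) forbidden — Δl = +0 (E1 requires Δl = ±1)
Total allowed: 1 of 9.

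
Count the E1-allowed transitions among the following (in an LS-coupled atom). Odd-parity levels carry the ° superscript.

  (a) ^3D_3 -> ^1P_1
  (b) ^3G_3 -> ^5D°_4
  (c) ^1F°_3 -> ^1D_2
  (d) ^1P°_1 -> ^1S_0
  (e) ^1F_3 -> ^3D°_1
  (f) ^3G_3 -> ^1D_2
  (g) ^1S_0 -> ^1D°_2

2

(a) forbidden (parity, ΔS, ΔJ fail)
(b) forbidden (ΔS, ΔL fail)
(c) allowed
(d) allowed
(e) forbidden (ΔS, ΔJ fail)
(f) forbidden (parity, ΔS, ΔL fail)
(g) forbidden (ΔL, ΔJ fail)
Total allowed: 2 of 7.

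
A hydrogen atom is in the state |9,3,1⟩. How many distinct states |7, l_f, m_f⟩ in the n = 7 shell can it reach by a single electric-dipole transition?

E1 requires Δl = ±1, so l_f ∈ {2, 4}; with 0 ≤ l_f ≤ n_f−1 = 6, the allowed l_f values are {2, 4}.
For l_f = 2: m_f ∈ {m_i−1, m_i, m_i+1} ∩ [−2, 2] = {0, 1, 2} → 3 states.
For l_f = 4: m_f ∈ {m_i−1, m_i, m_i+1} ∩ [−4, 4] = {0, 1, 2} → 3 states.
Total: 6.

6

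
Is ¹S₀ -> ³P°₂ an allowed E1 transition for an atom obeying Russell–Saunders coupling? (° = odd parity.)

forbidden

Initial level: S=0, L=0, J=0, parity even. Final level: S=1, L=1, J=2, parity odd.
Parity must change: even → odd — ok.
ΔS = 0: S: 0 → 1 — fails.
ΔL = 0, ±1 (not L=0↔0): L: 0 → 1, ΔL = +1 — ok.
ΔJ = 0, ±1 (not J=0↔0): J: 0 → 2, ΔJ = +2 — fails.
Rule(s) violated: ΔS, ΔJ.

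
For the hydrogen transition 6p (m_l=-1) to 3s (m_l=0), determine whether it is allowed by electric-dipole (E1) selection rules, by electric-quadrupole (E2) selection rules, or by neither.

E1

Δl = 0 − 1 = -1; l_i + l_f = 1.
Δm_l = +1.
E1 (Δl = ±1, |Δm_l| ≤ 1): satisfied.
E2 (Δl = 0,±2, l_i+l_f ≥ 2, |Δm_l| ≤ 2): not satisfied.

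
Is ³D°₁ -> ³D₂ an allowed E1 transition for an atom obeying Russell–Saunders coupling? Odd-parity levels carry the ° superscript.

Reading off the term symbols: S 1→1, L 2→2, J 1→2, parity odd→even.
ΔJ = 0, ±1 (not J=0↔0): J: 1 → 2, ΔJ = +1 — ok.
Parity must change: odd → even — ok.
ΔS = 0: S: 1 → 1 — ok.
ΔL = 0, ±1 (not L=0↔0): L: 2 → 2, ΔL = +0 — ok.
All four E1 rules are satisfied.

allowed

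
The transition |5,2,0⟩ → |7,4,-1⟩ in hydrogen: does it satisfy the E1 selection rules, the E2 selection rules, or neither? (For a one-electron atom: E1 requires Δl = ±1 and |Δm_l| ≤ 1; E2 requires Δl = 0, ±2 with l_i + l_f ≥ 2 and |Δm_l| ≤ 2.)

E2

Δl = 4 − 2 = +2; l_i + l_f = 6.
Δm_l = -1.
E1 (Δl = ±1, |Δm_l| ≤ 1): not satisfied.
E2 (Δl = 0,±2, l_i+l_f ≥ 2, |Δm_l| ≤ 2): satisfied.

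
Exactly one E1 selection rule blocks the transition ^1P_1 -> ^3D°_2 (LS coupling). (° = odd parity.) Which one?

the ΔS = 0 rule

Parity must change: even → odd — satisfied.
ΔS = 0: S: 0 → 1 — violated.
ΔJ = 0, ±1 (not J=0↔0): J: 1 → 2, ΔJ = +1 — satisfied.
ΔL = 0, ±1 (not L=0↔0): L: 1 → 2, ΔL = +1 — satisfied.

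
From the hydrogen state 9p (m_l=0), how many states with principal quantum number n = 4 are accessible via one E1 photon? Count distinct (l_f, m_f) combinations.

E1 requires Δl = ±1, so l_f ∈ {0, 2}; with 0 ≤ l_f ≤ n_f−1 = 3, the allowed l_f values are {0, 2}.
For l_f = 0: m_f ∈ {m_i−1, m_i, m_i+1} ∩ [−0, 0] = {0} → 1 state.
For l_f = 2: m_f ∈ {m_i−1, m_i, m_i+1} ∩ [−2, 2] = {-1, 0, 1} → 3 states.
Total: 4.

4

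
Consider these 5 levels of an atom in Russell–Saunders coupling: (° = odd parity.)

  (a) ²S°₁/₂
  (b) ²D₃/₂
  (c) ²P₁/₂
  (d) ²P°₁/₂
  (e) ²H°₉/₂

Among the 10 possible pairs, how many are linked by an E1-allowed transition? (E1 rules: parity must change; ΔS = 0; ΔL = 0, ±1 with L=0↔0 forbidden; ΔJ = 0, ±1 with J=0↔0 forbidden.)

3

(a)–(b): forbidden (ΔL).
(a)–(c): allowed.
(a)–(d): forbidden (parity).
(a)–(e): forbidden (parity, ΔL, ΔJ).
(b)–(c): forbidden (parity).
(b)–(d): allowed.
(b)–(e): forbidden (ΔL, ΔJ).
(c)–(d): allowed.
(c)–(e): forbidden (ΔL, ΔJ).
(d)–(e): forbidden (parity, ΔL, ΔJ).
Allowed pairs: 3 of 10.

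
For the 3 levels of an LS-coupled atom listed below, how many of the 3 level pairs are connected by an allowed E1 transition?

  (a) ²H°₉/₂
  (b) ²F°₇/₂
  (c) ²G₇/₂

(a)–(b): forbidden (parity, ΔL).
(a)–(c): allowed.
(b)–(c): allowed.
Allowed pairs: 2 of 3.

2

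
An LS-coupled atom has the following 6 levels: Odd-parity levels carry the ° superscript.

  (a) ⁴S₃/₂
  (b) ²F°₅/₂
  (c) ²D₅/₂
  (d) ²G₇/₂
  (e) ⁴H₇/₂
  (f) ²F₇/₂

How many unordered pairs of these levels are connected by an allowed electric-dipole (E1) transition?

(a)–(b): forbidden (ΔS, ΔL).
(a)–(c): forbidden (parity, ΔS, ΔL).
(a)–(d): forbidden (parity, ΔS, ΔL, ΔJ).
(a)–(e): forbidden (parity, ΔL, ΔJ).
(a)–(f): forbidden (parity, ΔS, ΔL, ΔJ).
(b)–(c): allowed.
(b)–(d): allowed.
(b)–(e): forbidden (ΔS, ΔL).
(b)–(f): allowed.
(c)–(d): forbidden (parity, ΔL).
(c)–(e): forbidden (parity, ΔS, ΔL).
(c)–(f): forbidden (parity).
(d)–(e): forbidden (parity, ΔS).
(d)–(f): forbidden (parity).
(e)–(f): forbidden (parity, ΔS, ΔL).
Allowed pairs: 3 of 15.

3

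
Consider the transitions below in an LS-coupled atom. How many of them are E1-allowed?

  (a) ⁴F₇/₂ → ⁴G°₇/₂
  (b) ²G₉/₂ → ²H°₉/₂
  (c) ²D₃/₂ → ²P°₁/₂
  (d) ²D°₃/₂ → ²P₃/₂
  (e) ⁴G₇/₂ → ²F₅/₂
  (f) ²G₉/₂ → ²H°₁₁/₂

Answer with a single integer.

(a) allowed
(b) allowed
(c) allowed
(d) allowed
(e) forbidden (parity, ΔS fail)
(f) allowed
Total allowed: 5 of 6.

5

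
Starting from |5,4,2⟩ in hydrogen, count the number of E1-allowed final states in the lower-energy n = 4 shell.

E1 requires Δl = ±1, so l_f ∈ {3, 5}; with 0 ≤ l_f ≤ n_f−1 = 3, the allowed l_f values are {3}.
For l_f = 3: m_f ∈ {m_i−1, m_i, m_i+1} ∩ [−3, 3] = {1, 2, 3} → 3 states.
Total: 3.

3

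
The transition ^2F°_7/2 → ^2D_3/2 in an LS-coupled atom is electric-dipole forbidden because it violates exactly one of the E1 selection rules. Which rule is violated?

the ΔJ = 0, ±1 rule

Initial level: S=1/2, L=3, J=7/2, parity odd. Final level: S=1/2, L=2, J=3/2, parity even.
ΔS = 0: S: 1/2 → 1/2 — passes.
Parity must change: odd → even — passes.
ΔL = 0, ±1 (not L=0↔0): L: 3 → 2, ΔL = -1 — passes.
ΔJ = 0, ±1 (not J=0↔0): J: 7/2 → 3/2, ΔJ = -2 — fails.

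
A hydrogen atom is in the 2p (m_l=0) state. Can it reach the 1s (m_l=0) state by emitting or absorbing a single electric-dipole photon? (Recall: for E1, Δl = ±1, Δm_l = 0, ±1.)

allowed

Initial l = 1, final l = 0, so Δl = -1. E1 requires Δl = ±1: ✓.
m_l: 0 → 0 (Δm_l = +0). |Δm_l| ≤ 1 ✓.
All E1 selection rules are satisfied.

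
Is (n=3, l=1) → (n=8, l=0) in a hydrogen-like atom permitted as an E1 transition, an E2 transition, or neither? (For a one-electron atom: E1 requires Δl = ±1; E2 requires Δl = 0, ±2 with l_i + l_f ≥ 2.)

Δl = 0 − 1 = -1; l_i + l_f = 1.
E1 (Δl = ±1): satisfied.
E2 (Δl = 0,±2, l_i+l_f ≥ 2): not satisfied.

E1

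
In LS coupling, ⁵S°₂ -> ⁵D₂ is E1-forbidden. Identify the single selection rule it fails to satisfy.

the ΔL = 0, ±1 rule

ΔS = 0: S: 2 → 2 — ✓.
Parity must change: odd → even — ✓.
ΔJ = 0, ±1 (not J=0↔0): J: 2 → 2, ΔJ = +0 — ✓.
ΔL = 0, ±1 (not L=0↔0): L: 0 → 2, ΔL = +2 — ✗.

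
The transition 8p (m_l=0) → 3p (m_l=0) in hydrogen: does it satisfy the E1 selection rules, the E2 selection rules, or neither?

E2

Δl = 1 − 1 = +0; l_i + l_f = 2.
Δm_l = +0.
E1 (Δl = ±1, |Δm_l| ≤ 1): not satisfied.
E2 (Δl = 0,±2, l_i+l_f ≥ 2, |Δm_l| ≤ 2): satisfied.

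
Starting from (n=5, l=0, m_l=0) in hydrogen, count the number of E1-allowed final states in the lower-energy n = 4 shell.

3

E1 requires Δl = ±1, so l_f ∈ {-1, 1}; with 0 ≤ l_f ≤ n_f−1 = 3, the allowed l_f values are {1}.
For l_f = 1: m_f ∈ {m_i−1, m_i, m_i+1} ∩ [−1, 1] = {-1, 0, 1} → 3 states.
Total: 3.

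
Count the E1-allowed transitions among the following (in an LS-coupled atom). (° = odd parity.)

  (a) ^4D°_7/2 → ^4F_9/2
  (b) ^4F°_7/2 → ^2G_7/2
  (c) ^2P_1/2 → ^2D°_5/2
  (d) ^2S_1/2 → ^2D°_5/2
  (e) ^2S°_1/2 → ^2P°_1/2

1

(a) allowed
(b) forbidden (ΔS fails)
(c) forbidden (ΔJ fails)
(d) forbidden (ΔL, ΔJ fail)
(e) forbidden (parity fails)
Total allowed: 1 of 5.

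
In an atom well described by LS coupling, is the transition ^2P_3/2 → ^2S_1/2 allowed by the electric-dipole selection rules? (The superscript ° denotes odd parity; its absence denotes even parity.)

Parity must change: even → even — violated.
ΔS = 0: S: 1/2 → 1/2 — satisfied.
ΔL = 0, ±1 (not L=0↔0): L: 1 → 0, ΔL = -1 — satisfied.
ΔJ = 0, ±1 (not J=0↔0): J: 3/2 → 1/2, ΔJ = -1 — satisfied.
Rule(s) violated: parity.

forbidden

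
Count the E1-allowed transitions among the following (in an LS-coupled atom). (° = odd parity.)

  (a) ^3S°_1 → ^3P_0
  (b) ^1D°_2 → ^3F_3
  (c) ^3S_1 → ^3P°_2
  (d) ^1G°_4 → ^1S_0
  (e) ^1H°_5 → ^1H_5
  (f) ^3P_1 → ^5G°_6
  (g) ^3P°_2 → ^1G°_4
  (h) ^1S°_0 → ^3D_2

3

(a) allowed
(b) forbidden (ΔS fails)
(c) allowed
(d) forbidden (ΔL, ΔJ fail)
(e) allowed
(f) forbidden (ΔS, ΔL, ΔJ fail)
(g) forbidden (parity, ΔS, ΔL, ΔJ fail)
(h) forbidden (ΔS, ΔL, ΔJ fail)
Total allowed: 3 of 8.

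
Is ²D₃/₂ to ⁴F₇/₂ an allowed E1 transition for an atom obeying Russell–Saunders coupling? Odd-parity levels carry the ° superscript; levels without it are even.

forbidden

Initial level: S=1/2, L=2, J=3/2, parity even. Final level: S=3/2, L=3, J=7/2, parity even.
Parity must change: even → even — ✗.
ΔS = 0: S: 1/2 → 3/2 — ✗.
ΔL = 0, ±1 (not L=0↔0): L: 2 → 3, ΔL = +1 — ✓.
ΔJ = 0, ±1 (not J=0↔0): J: 3/2 → 7/2, ΔJ = +2 — ✗.
Rule(s) violated: parity, ΔS, ΔJ.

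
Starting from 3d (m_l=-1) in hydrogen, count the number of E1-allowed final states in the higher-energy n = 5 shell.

E1 requires Δl = ±1, so l_f ∈ {1, 3}; with 0 ≤ l_f ≤ n_f−1 = 4, the allowed l_f values are {1, 3}.
For l_f = 1: m_f ∈ {m_i−1, m_i, m_i+1} ∩ [−1, 1] = {-1, 0} → 2 states.
For l_f = 3: m_f ∈ {m_i−1, m_i, m_i+1} ∩ [−3, 3] = {-2, -1, 0} → 3 states.
Total: 5.

5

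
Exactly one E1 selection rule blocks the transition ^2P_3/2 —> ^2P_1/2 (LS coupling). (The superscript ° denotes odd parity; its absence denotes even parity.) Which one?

Reading off the term symbols: S 1/2→1/2, L 1→1, J 3/2→1/2, parity even→even.
Parity must change: even → even — ✗.
ΔS = 0: S: 1/2 → 1/2 — ✓.
ΔL = 0, ±1 (not L=0↔0): L: 1 → 1, ΔL = +0 — ✓.
ΔJ = 0, ±1 (not J=0↔0): J: 3/2 → 1/2, ΔJ = -1 — ✓.

parity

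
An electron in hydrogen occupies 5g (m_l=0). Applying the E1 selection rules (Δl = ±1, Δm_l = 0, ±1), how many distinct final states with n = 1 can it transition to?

E1 requires l_f ∈ {3, 5}, but neither lies in [0, 0], so no final state is reachable.
Total: 0.

0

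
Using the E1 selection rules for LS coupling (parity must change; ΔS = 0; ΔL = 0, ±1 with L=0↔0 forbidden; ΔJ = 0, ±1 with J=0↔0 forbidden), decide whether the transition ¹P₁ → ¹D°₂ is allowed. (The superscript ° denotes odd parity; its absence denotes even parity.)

allowed

Initial level: S=0, L=1, J=1, parity even. Final level: S=0, L=2, J=2, parity odd.
Parity must change: even → odd — satisfied.
ΔS = 0: S: 0 → 0 — satisfied.
ΔL = 0, ±1 (not L=0↔0): L: 1 → 2, ΔL = +1 — satisfied.
ΔJ = 0, ±1 (not J=0↔0): J: 1 → 2, ΔJ = +1 — satisfied.
All four E1 rules are satisfied.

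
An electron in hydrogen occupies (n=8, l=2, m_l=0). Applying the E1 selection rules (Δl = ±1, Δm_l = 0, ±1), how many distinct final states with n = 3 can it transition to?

3

E1 requires Δl = ±1, so l_f ∈ {1, 3}; with 0 ≤ l_f ≤ n_f−1 = 2, the allowed l_f values are {1}.
For l_f = 1: m_f ∈ {m_i−1, m_i, m_i+1} ∩ [−1, 1] = {-1, 0, 1} → 3 states.
Total: 3.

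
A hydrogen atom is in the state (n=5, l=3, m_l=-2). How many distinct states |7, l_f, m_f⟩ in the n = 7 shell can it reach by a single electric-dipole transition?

E1 requires Δl = ±1, so l_f ∈ {2, 4}; with 0 ≤ l_f ≤ n_f−1 = 6, the allowed l_f values are {2, 4}.
For l_f = 2: m_f ∈ {m_i−1, m_i, m_i+1} ∩ [−2, 2] = {-2, -1} → 2 states.
For l_f = 4: m_f ∈ {m_i−1, m_i, m_i+1} ∩ [−4, 4] = {-3, -2, -1} → 3 states.
Total: 5.

5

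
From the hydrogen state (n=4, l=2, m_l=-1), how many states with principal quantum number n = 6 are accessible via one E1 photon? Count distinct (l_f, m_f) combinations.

E1 requires Δl = ±1, so l_f ∈ {1, 3}; with 0 ≤ l_f ≤ n_f−1 = 5, the allowed l_f values are {1, 3}.
For l_f = 1: m_f ∈ {m_i−1, m_i, m_i+1} ∩ [−1, 1] = {-1, 0} → 2 states.
For l_f = 3: m_f ∈ {m_i−1, m_i, m_i+1} ∩ [−3, 3] = {-2, -1, 0} → 3 states.
Total: 5.

5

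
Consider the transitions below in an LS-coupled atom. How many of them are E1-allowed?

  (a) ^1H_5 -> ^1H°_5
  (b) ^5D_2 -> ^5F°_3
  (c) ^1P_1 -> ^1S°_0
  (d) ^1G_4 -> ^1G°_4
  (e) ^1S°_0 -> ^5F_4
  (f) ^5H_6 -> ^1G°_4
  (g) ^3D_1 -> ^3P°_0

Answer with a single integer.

(a) allowed
(b) allowed
(c) allowed
(d) allowed
(e) forbidden (ΔS, ΔL, ΔJ fail)
(f) forbidden (ΔS, ΔJ fail)
(g) allowed
Total allowed: 5 of 7.

5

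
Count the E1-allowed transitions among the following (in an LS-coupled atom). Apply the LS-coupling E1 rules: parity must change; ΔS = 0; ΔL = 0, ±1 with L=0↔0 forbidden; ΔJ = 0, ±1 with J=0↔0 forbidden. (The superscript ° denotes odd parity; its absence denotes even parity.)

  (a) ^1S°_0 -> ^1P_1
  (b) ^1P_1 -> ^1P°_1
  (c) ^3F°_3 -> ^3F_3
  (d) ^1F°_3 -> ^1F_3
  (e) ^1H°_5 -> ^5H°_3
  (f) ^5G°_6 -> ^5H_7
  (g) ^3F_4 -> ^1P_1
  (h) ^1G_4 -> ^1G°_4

6

(a) allowed
(b) allowed
(c) allowed
(d) allowed
(e) forbidden (parity, ΔS, ΔJ fail)
(f) allowed
(g) forbidden (parity, ΔS, ΔL, ΔJ fail)
(h) allowed
Total allowed: 6 of 8.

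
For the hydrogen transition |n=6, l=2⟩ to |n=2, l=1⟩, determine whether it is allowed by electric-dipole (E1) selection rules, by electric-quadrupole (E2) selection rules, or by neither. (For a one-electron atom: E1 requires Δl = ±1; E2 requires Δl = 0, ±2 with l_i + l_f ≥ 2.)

E1

Δl = 1 − 2 = -1; l_i + l_f = 3.
E1 (Δl = ±1): satisfied.
E2 (Δl = 0,±2, l_i+l_f ≥ 2): not satisfied.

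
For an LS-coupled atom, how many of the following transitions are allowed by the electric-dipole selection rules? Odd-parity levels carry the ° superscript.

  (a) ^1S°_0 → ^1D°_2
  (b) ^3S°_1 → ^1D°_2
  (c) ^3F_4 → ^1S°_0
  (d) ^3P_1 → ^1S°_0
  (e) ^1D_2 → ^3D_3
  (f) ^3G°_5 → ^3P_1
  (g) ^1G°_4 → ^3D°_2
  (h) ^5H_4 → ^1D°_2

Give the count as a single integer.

(a) forbidden (parity, ΔL, ΔJ fail)
(b) forbidden (parity, ΔS, ΔL fail)
(c) forbidden (ΔS, ΔL, ΔJ fail)
(d) forbidden (ΔS fails)
(e) forbidden (parity, ΔS fail)
(f) forbidden (ΔL, ΔJ fail)
(g) forbidden (parity, ΔS, ΔL, ΔJ fail)
(h) forbidden (ΔS, ΔL, ΔJ fail)
Total allowed: 0 of 8.

0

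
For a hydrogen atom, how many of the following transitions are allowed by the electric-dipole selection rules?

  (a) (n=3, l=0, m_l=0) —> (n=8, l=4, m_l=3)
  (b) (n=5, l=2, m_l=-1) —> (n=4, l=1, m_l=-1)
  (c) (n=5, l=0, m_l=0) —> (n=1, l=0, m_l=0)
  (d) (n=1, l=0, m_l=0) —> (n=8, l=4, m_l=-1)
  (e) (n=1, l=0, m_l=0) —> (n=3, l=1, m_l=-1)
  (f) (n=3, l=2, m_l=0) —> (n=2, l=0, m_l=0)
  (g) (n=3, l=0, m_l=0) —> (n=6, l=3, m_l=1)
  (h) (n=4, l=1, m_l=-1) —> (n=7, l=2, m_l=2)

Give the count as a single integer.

(a) forbidden — Δl = +4 (E1 requires Δl = ±1); Δm_l = +3 (E1 requires Δm_l = 0, ±1)
(b) allowed
(c) forbidden — Δl = +0 (E1 requires Δl = ±1)
(d) forbidden — Δl = +4 (E1 requires Δl = ±1)
(e) allowed
(f) forbidden — Δl = -2 (E1 requires Δl = ±1)
(g) forbidden — Δl = +3 (E1 requires Δl = ±1)
(h) forbidden — Δm_l = +3 (E1 requires Δm_l = 0, ±1)
Total allowed: 2 of 8.

2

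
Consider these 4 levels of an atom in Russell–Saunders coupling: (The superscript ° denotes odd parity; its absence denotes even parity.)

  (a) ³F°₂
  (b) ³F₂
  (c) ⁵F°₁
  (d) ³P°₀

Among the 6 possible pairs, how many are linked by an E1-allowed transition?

(a)–(b): allowed.
(a)–(c): forbidden (parity, ΔS).
(a)–(d): forbidden (parity, ΔL, ΔJ).
(b)–(c): forbidden (ΔS).
(b)–(d): forbidden (ΔL, ΔJ).
(c)–(d): forbidden (parity, ΔS, ΔL).
Allowed pairs: 1 of 6.

1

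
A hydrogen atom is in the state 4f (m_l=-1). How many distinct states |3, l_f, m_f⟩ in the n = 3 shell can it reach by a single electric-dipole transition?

E1 requires Δl = ±1, so l_f ∈ {2, 4}; with 0 ≤ l_f ≤ n_f−1 = 2, the allowed l_f values are {2}.
For l_f = 2: m_f ∈ {m_i−1, m_i, m_i+1} ∩ [−2, 2] = {-2, -1, 0} → 3 states.
Total: 3.

3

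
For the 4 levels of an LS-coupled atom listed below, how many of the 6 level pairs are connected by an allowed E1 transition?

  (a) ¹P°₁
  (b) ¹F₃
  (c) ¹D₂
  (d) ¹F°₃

(a)–(b): forbidden (ΔL, ΔJ).
(a)–(c): allowed.
(a)–(d): forbidden (parity, ΔL, ΔJ).
(b)–(c): forbidden (parity).
(b)–(d): allowed.
(c)–(d): allowed.
Allowed pairs: 3 of 6.

3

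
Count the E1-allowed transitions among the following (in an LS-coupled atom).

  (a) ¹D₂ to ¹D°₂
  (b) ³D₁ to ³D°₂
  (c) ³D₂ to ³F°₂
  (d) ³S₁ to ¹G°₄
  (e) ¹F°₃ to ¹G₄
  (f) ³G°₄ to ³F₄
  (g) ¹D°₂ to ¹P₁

6

(a) allowed
(b) allowed
(c) allowed
(d) forbidden (ΔS, ΔL, ΔJ fail)
(e) allowed
(f) allowed
(g) allowed
Total allowed: 6 of 7.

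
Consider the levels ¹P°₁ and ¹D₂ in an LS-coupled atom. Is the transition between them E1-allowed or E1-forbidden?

ΔS = 0: S: 0 → 0 — ok.
ΔL = 0, ±1 (not L=0↔0): L: 1 → 2, ΔL = +1 — ok.
Parity must change: odd → even — ok.
ΔJ = 0, ±1 (not J=0↔0): J: 1 → 2, ΔJ = +1 — ok.
All four E1 rules are satisfied.

allowed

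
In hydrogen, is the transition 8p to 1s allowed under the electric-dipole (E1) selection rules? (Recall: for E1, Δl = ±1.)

l: 1 → 0 (Δl = -1). Δl = ±1 ✓.
All E1 selection rules are satisfied.

allowed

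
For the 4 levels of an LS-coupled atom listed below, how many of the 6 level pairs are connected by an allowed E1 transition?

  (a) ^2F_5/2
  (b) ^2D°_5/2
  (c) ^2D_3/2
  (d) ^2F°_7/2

(a)–(b): allowed.
(a)–(c): forbidden (parity).
(a)–(d): allowed.
(b)–(c): allowed.
(b)–(d): forbidden (parity).
(c)–(d): forbidden (ΔJ).
Allowed pairs: 3 of 6.

3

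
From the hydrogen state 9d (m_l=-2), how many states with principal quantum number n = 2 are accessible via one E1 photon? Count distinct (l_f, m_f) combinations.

E1 requires Δl = ±1, so l_f ∈ {1, 3}; with 0 ≤ l_f ≤ n_f−1 = 1, the allowed l_f values are {1}.
For l_f = 1: m_f ∈ {m_i−1, m_i, m_i+1} ∩ [−1, 1] = {-1} → 1 state.
Total: 1.

1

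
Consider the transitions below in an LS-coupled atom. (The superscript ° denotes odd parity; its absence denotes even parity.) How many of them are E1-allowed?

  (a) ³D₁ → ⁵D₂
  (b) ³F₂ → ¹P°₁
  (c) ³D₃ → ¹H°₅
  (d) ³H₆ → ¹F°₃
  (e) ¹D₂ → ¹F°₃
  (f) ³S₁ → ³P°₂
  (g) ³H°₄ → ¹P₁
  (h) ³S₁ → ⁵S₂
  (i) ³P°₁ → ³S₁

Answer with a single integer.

(a) forbidden (parity, ΔS fail)
(b) forbidden (ΔS, ΔL fail)
(c) forbidden (ΔS, ΔL, ΔJ fail)
(d) forbidden (ΔS, ΔL, ΔJ fail)
(e) allowed
(f) allowed
(g) forbidden (ΔS, ΔL, ΔJ fail)
(h) forbidden (parity, ΔS, ΔL fail)
(i) allowed
Total allowed: 3 of 9.

3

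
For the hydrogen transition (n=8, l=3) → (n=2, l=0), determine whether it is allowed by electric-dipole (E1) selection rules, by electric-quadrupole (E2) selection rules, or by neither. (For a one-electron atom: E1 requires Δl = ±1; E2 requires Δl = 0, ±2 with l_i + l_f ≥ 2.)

Δl = 0 − 3 = -3; l_i + l_f = 3.
E1 (Δl = ±1): not satisfied.
E2 (Δl = 0,±2, l_i+l_f ≥ 2): not satisfied.

neither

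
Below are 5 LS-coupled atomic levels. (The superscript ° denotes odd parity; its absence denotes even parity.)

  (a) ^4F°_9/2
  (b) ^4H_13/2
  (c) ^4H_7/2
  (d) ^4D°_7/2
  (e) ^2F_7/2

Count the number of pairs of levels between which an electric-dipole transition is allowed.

(a)–(b): forbidden (ΔL, ΔJ).
(a)–(c): forbidden (ΔL).
(a)–(d): forbidden (parity).
(a)–(e): forbidden (ΔS).
(b)–(c): forbidden (parity, ΔJ).
(b)–(d): forbidden (ΔL, ΔJ).
(b)–(e): forbidden (parity, ΔS, ΔL, ΔJ).
(c)–(d): forbidden (ΔL).
(c)–(e): forbidden (parity, ΔS, ΔL).
(d)–(e): forbidden (ΔS).
Allowed pairs: 0 of 10.

0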